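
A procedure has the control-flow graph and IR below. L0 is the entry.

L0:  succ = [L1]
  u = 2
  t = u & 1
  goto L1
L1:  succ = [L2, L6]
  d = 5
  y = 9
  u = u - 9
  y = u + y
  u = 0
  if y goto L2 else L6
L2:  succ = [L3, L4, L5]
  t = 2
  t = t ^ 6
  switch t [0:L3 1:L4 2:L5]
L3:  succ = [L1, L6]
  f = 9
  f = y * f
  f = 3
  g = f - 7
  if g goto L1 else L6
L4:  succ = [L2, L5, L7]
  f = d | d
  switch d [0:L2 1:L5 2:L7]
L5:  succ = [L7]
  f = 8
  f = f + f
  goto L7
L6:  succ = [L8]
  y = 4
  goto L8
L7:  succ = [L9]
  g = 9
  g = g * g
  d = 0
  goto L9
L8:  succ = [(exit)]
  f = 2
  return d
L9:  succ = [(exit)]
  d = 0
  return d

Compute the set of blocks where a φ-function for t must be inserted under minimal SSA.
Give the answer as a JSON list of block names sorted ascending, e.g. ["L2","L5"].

idom tree: L1←L0 L2←L1 L3←L2 L4←L2 L5←L2 L6←L1 L7←L2 L8←L6 L9←L7
Dom∩ at merges:
  L1: preds {L0,L3}: {L0} ∩ {L0,L1,L2,L3} = {L0}; idom=L0
  L2: preds {L1,L4}: {L0,L1} ∩ {L0,L1,L2,L4} = {L0,L1}; idom=L1
  L5: preds {L2,L4}: {L0,L1,L2} ∩ {L0,L1,L2,L4} = {L0,L1,L2}; idom=L2
  L6: preds {L1,L3}: {L0,L1} ∩ {L0,L1,L2,L3} = {L0,L1}; idom=L1
  L7: preds {L4,L5}: {L0,L1,L2,L4} ∩ {L0,L1,L2,L5} = {L0,L1,L2}; idom=L2

Frontier:
  join L1 pred L0: · stop@L0
  join L1 pred L3: L3→L2→L1 stop@L0
  join L2 pred L1: · stop@L1
  join L2 pred L4: L4→L2 stop@L1
  join L5 pred L2: · stop@L2
  join L5 pred L4: L4 stop@L2
  join L6 pred L1: · stop@L1
  join L6 pred L3: L3→L2 stop@L1
  join L7 pred L4: L4 stop@L2
  join L7 pred L5: L5 stop@L2
  DF(L0)=∅
  DF(L1)={L1}
  DF(L2)={L1,L2,L6}
  DF(L3)={L1,L6}
  DF(L4)={L2,L5,L7}
  DF(L5)={L7}
  DF(L6)=∅
  DF(L7)=∅
  DF(L8)=∅
  DF(L9)=∅

φ for t: defs {L0,L2}
  DF⁺ = {L1,L2,L6}

Answer: ["L1", "L2", "L6"]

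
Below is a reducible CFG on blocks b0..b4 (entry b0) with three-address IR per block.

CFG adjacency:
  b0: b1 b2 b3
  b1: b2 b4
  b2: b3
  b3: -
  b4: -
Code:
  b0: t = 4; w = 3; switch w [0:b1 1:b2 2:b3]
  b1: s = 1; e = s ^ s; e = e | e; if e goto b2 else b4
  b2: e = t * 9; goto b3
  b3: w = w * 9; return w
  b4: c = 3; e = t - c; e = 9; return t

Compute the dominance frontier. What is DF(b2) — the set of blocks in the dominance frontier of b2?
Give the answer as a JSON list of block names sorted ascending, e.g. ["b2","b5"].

idom tree: b1←b0 b2←b0 b3←b0 b4←b1
Dom at joins:
  b2: preds {b0,b1}: {b0} ∩ {b0,b1} = {b0}; idom=b0
  b3: preds {b0,b2}: {b0} ∩ {b0,b2} = {b0}; idom=b0

DF walk-up:
  b2←b0: walk · to b0
  b2←b1: walk b1 to b0
  b3←b0: walk · to b0
  b3←b2: walk b2 to b0
  b0 → ∅
  b1 → {b2}
  b2 → {b3}
  b3 → ∅
  b4 → ∅

DF(b2) = ["b3"]

Answer: ["b3"]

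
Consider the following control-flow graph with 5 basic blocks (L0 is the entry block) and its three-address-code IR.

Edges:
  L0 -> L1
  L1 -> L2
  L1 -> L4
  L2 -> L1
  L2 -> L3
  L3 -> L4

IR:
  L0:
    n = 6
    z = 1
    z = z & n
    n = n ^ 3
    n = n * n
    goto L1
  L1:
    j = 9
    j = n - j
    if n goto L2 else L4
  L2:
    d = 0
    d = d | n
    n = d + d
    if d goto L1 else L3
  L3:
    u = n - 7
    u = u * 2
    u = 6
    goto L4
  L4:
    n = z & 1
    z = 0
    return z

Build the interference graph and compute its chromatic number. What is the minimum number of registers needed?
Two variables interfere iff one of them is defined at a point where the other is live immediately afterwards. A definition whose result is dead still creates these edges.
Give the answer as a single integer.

Answer: 3

Working:
Block summaries:
  L0: def={n,z} ue=∅
  L1: def={j} ue={n}
  L2: def={d,n} ue={n}
  L3: def={u} ue={n}
  L4: def={n,z} ue={z}

Live sets:
  L0: in=∅ out={n,z}
  L1: in={n,z} out={n,z}
  L2: in={n,z} out={n,z}
  L3: in={n,z} out={z}
  L4: in={z} out=∅

Interference:
  d — {n,z}
  j — {n,z}
  n — {d,j,z}
  u — {z}
  z — {d,j,n,u}

Registers:
  {d,n,z} pairwise interfere (3-clique) ⇒ χ ≥ 3
  assign d→r2 j→r2 n→r1 u→r1 z→r0 — no edge inside a register ⇒ χ ≤ 3
  χ = 3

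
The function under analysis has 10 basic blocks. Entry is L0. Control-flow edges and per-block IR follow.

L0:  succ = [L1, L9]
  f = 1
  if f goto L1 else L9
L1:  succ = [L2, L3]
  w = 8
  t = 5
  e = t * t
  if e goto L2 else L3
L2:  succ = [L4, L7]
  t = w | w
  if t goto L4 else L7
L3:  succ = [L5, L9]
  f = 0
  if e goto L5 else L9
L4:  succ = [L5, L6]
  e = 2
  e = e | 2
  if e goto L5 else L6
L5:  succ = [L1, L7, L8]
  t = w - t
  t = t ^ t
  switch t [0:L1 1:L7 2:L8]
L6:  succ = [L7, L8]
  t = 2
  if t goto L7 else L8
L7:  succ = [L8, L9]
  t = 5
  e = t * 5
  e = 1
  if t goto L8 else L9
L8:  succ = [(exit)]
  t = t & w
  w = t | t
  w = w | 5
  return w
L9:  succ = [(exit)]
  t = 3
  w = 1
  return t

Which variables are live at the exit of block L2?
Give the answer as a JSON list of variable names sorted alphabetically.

Answer: ["t", "w"]

Working:
Block summaries:
  L0: def={f} ue=∅
  L1: def={e,t,w} ue=∅
  L2: def={t} ue={w}
  L3: def={f} ue={e}
  L4: def={e} ue=∅
  L5: def={t} ue={t,w}
  L6: def={t} ue=∅
  L7: def={e,t} ue=∅
  L8: def={t,w} ue={t,w}
  L9: def={t,w} ue=∅

Backward fixpoint:
  live L0: ∅→∅
  live L1: ∅→{e,t,w}
  live L2: {w}→{t,w}
  live L3: {e,t,w}→{t,w}
  live L4: {t,w}→{t,w}
  live L5: {t,w}→{t,w}
  live L6: {w}→{t,w}
  live L7: {w}→{t,w}
  live L8: {t,w}→∅
  live L9: ∅→∅

live-out(L2) = ["t", "w"]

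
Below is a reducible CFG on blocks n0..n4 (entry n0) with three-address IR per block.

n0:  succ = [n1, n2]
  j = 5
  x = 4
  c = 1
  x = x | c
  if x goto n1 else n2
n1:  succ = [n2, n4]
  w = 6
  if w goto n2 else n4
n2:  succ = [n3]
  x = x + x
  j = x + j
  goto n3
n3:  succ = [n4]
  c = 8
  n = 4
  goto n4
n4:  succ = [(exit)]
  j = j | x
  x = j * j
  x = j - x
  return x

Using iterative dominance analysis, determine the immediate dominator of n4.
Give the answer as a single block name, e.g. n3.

idom tree: n1←n0 n2←n0 n3←n2 n4←n0
Join-block Dom:
  n2: preds {n0,n1}: {n0} ∩ {n0,n1} = {n0}; idom=n0
  n4: preds {n1,n3}: {n0,n1} ∩ {n0,n2,n3} = {n0}; idom=n0

idom(n4) = n0

Answer: n0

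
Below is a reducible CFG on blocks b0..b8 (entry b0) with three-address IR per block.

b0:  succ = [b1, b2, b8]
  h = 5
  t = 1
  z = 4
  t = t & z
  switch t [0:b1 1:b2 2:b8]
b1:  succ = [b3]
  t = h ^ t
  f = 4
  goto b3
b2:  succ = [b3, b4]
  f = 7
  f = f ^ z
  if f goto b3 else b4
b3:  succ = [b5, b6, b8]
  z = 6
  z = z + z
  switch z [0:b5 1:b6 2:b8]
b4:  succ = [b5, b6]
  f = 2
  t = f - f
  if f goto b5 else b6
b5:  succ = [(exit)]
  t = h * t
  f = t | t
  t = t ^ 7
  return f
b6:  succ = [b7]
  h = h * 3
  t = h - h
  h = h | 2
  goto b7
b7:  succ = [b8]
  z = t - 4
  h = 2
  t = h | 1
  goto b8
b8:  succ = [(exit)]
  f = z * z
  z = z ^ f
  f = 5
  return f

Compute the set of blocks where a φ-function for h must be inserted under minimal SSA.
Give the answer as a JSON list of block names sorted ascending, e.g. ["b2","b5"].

Answer: ["b8"]

Working:
idom tree: b1←b0 b2←b0 b3←b0 b4←b2 b5←b0 b6←b0 b7←b6 b8←b0
Dom∩ at merges:
  b3: preds {b1,b2}: {b0,b1} ∩ {b0,b2} = {b0}; idom=b0
  b5: preds {b3,b4}: {b0,b3} ∩ {b0,b2,b4} = {b0}; idom=b0
  b6: preds {b3,b4}: {b0,b3} ∩ {b0,b2,b4} = {b0}; idom=b0
  b8: preds {b0,b3,b7}: {b0} ∩ {b0,b3} ∩ {b0,b6,b7} = {b0}; idom=b0

Frontier:
  join b3 pred b1: b1 stop@b0
  join b3 pred b2: b2 stop@b0
  join b5 pred b3: b3 stop@b0
  join b5 pred b4: b4→b2 stop@b0
  join b6 pred b3: b3 stop@b0
  join b6 pred b4: b4→b2 stop@b0
  join b8 pred b0: · stop@b0
  join b8 pred b3: b3 stop@b0
  join b8 pred b7: b7→b6 stop@b0
  b0 → ∅
  b1 → {b3}
  b2 → {b3,b5,b6}
  b3 → {b5,b6,b8}
  b4 → {b5,b6}
  b5 → ∅
  b6 → {b8}
  b7 → {b8}
  b8 → ∅

φ for h: defs {b0,b6,b7}
  DF⁺ = {b8}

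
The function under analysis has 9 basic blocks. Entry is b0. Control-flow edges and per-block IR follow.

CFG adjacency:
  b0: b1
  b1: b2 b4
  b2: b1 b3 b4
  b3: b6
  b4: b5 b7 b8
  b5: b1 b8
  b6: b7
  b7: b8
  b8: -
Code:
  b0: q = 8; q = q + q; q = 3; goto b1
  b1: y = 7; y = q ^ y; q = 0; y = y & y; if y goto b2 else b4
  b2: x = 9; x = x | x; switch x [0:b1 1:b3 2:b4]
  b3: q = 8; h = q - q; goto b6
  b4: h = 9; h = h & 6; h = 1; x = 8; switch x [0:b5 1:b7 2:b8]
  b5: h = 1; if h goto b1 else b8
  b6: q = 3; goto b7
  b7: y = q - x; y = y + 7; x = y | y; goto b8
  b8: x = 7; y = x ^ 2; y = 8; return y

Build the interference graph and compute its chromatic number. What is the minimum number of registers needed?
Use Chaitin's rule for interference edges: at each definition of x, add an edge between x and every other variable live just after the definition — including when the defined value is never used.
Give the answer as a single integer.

Answer: 3

Derivation:
def/use:
  b0: def={q} ue=∅
  b1: def={q,y} ue={q}
  b2: def={x} ue=∅
  b3: def={h,q} ue=∅
  b4: def={h,x} ue=∅
  b5: def={h} ue=∅
  b6: def={q} ue=∅
  b7: def={x,y} ue={q,x}
  b8: def={x,y} ue=∅

Live sets:
  b0: in=∅ out={q}
  b1: in={q} out={q}
  b2: in={q} out={q,x}
  b3: in={x} out={x}
  b4: in={q} out={q,x}
  b5: in={q} out={q}
  b6: in={x} out={q,x}
  b7: in={q,x} out=∅
  b8: in=∅ out=∅

Interference:
  h: {q,x}
  q: {h,x,y}
  x: {h,q}
  y: {q}

Colouring:
  lower bound: {h,q,x} mutually conflict ⇒ χ ≥ 3
  assign h→R1 q→R0 x→R2 y→R1 — no edge inside a register ⇒ χ ≤ 3
  χ = 3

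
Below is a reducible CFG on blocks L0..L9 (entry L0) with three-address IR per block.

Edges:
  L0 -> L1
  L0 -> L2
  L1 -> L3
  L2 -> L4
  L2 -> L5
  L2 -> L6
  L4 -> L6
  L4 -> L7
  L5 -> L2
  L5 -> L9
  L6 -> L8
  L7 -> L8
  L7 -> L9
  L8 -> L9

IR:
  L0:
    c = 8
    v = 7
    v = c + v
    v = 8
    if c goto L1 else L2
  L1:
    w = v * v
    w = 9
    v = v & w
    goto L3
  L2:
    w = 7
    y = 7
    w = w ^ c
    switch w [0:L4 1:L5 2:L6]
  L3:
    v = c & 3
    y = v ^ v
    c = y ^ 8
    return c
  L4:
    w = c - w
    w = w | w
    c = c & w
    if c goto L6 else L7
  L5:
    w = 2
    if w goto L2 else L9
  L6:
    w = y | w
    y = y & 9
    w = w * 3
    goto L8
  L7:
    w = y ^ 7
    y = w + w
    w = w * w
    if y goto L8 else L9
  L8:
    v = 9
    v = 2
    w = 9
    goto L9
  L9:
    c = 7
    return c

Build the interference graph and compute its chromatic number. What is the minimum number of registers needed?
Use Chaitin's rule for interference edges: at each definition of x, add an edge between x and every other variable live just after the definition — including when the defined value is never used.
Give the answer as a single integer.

Answer: 3

Working:
Block summaries:
  L0: def={c,v} ue=∅
  L1: def={v,w} ue={v}
  L2: def={w,y} ue={c}
  L3: def={c,v,y} ue={c}
  L4: def={c,w} ue={c,w}
  L5: def={w} ue=∅
  L6: def={w,y} ue={w,y}
  L7: def={w,y} ue={y}
  L8: def={v,w} ue=∅
  L9: def={c} ue=∅

Liveness:
  L0 li=∅ lo={c,v}
  L1 li={c,v} lo={c}
  L2 li={c} lo={c,w,y}
  L3 li={c} lo=∅
  L4 li={c,w,y} lo={w,y}
  L5 li={c} lo={c}
  L6 li={w,y} lo=∅
  L7 li={y} lo=∅
  L8 li=∅ lo=∅
  L9 li=∅ lo=∅

Conflict graph:
  c↔{v,w,y}
  v↔{c,w}
  w↔{c,v,y}
  y↔{c,w}

Chromatic number:
  lower bound: {c,v,w} mutually conflict ⇒ χ ≥ 3
  assign c→c0 v→c2 w→c1 y→c2 — no edge inside a register ⇒ χ ≤ 3
  χ = 3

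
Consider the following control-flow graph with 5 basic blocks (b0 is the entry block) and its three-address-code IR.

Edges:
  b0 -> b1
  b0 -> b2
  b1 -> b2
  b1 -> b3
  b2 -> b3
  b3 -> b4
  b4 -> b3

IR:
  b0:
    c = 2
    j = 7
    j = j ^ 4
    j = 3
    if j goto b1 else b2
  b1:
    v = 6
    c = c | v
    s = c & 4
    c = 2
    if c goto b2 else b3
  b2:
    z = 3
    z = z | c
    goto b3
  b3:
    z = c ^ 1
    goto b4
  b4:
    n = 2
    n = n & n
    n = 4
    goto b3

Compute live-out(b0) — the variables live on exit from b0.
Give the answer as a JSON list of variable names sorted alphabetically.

Answer: ["c"]

Analysis:
Block summaries:
  b0 def {c,j} use ∅
  b1 def {c,s,v} use {c}
  b2 def {z} use {c}
  b3 def {z} use {c}
  b4 def {n} use ∅

Liveness:
  live b0: ∅→{c}
  live b1: {c}→{c}
  live b2: {c}→{c}
  live b3: {c}→{c}
  live b4: {c}→{c}

live-out(b0) = ["c"]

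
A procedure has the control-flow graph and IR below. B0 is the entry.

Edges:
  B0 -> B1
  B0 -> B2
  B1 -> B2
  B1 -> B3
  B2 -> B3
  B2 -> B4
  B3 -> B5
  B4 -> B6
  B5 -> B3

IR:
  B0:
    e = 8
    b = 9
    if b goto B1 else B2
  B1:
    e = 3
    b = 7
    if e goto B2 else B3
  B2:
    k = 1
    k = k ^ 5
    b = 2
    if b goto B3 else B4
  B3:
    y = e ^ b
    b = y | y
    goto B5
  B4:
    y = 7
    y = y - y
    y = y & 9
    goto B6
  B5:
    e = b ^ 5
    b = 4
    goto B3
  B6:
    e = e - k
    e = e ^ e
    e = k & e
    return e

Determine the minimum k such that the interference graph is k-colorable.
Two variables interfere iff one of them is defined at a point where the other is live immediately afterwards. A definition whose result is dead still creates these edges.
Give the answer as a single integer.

Answer: 3

Derivation:
Per-block:
  B0: def={b,e} ue=∅
  B1: def={b,e} ue=∅
  B2: def={b,k} ue=∅
  B3: def={b,y} ue={b,e}
  B4: def={y} ue=∅
  B5: def={b,e} ue={b}
  B6: def={e} ue={e,k}

Live sets:
  B0: in=∅ out={e}
  B1: in=∅ out={b,e}
  B2: in={e} out={b,e,k}
  B3: in={b,e} out={b}
  B4: in={e,k} out={e,k}
  B5: in={b} out={b,e}
  B6: in={e,k} out=∅

Interference:
  b: {e,k}
  e: {b,k,y}
  k: {b,e,y}
  y: {e,k}

Registers:
  {b,e,k} pairwise interfere (3-clique) ⇒ χ ≥ 3
  3-colouring: R0={e}  R1={k}  R2={b,y}
  χ = 3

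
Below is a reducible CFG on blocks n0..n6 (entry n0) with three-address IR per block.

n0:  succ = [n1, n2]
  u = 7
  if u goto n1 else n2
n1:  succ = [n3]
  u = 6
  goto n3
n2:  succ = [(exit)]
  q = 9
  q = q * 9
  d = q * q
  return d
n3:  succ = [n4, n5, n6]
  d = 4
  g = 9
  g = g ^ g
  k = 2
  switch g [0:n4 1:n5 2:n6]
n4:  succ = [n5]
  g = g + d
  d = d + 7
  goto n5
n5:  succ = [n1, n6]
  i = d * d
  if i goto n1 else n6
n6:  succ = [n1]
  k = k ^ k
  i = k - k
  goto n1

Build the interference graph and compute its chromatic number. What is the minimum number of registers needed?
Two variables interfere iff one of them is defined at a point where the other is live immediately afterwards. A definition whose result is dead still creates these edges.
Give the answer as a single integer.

def/use:
  n0: {u} / ∅
  n1: {u} / ∅
  n2: {d,q} / ∅
  n3: {d,g,k} / ∅
  n4: {d,g} / {d,g}
  n5: {i} / {d}
  n6: {i,k} / {k}

Liveness:
  live n0: ∅→∅
  live n1: ∅→∅
  live n2: ∅→∅
  live n3: ∅→{d,g,k}
  live n4: {d,g,k}→{d,k}
  live n5: {d,k}→{k}
  live n6: {k}→∅

Conflict graph:
  d: {g,k}
  g: {d,k}
  i: {k}
  k: {d,g,i}
  q: ∅
  u: ∅

Registers:
  lower bound: {d,g,k} mutually conflict ⇒ χ ≥ 3
  assign d→R1 g→R2 i→R1 k→R0 q→R0 u→R0 — no edge inside a register ⇒ χ ≤ 3
  χ = 3

Answer: 3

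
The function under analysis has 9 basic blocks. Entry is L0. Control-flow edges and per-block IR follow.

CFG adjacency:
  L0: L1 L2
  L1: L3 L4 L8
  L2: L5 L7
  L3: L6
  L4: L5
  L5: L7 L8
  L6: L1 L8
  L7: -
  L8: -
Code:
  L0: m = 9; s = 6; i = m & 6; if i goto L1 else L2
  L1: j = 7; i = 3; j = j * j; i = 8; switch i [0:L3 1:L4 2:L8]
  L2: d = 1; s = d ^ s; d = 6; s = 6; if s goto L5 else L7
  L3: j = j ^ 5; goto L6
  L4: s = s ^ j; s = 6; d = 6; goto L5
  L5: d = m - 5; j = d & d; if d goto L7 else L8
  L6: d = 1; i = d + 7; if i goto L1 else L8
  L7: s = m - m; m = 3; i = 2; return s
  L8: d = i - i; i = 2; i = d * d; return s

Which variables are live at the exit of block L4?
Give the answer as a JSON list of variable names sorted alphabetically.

Answer: ["i", "m", "s"]

Analysis:
Block summaries:
  L0: def={i,m,s} ue=∅
  L1: def={i,j} ue=∅
  L2: def={d,s} ue={s}
  L3: def={j} ue={j}
  L4: def={d,s} ue={j,s}
  L5: def={d,j} ue={m}
  L6: def={d,i} ue=∅
  L7: def={i,m,s} ue={m}
  L8: def={d,i} ue={i,s}

Liveness:
  L0 li=∅ lo={i,m,s}
  L1 li={m,s} lo={i,j,m,s}
  L2 li={i,m,s} lo={i,m,s}
  L3 li={j,m,s} lo={m,s}
  L4 li={i,j,m,s} lo={i,m,s}
  L5 li={i,m,s} lo={i,m,s}
  L6 li={m,s} lo={i,m,s}
  L7 li={m} lo=∅
  L8 li={i,s} lo=∅

live-out(L4) = ["i", "m", "s"]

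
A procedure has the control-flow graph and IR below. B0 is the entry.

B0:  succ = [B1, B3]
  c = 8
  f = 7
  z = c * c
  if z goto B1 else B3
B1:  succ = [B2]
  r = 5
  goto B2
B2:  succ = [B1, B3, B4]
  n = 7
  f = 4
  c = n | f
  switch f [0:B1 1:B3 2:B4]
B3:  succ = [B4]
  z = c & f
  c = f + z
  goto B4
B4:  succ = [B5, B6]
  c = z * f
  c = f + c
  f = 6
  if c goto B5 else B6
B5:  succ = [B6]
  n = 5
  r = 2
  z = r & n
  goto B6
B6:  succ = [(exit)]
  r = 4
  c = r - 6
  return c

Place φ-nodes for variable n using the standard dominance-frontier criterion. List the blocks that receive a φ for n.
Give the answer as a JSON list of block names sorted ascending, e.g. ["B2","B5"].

idom tree: B1←B0 B2←B1 B3←B0 B4←B0 B5←B4 B6←B4
Dom∩ at merges:
  B1: preds {B0,B2}: {B0} ∩ {B0,B1,B2} = {B0}; idom=B0
  B3: preds {B0,B2}: {B0} ∩ {B0,B1,B2} = {B0}; idom=B0
  B4: preds {B2,B3}: {B0,B1,B2} ∩ {B0,B3} = {B0}; idom=B0
  B6: preds {B4,B5}: {B0,B4} ∩ {B0,B4,B5} = {B0,B4}; idom=B4

Frontier:
  join B1 pred B0: · stop@B0
  join B1 pred B2: B2→B1 stop@B0
  join B3 pred B0: · stop@B0
  join B3 pred B2: B2→B1 stop@B0
  join B4 pred B2: B2→B1 stop@B0
  join B4 pred B3: B3 stop@B0
  join B6 pred B4: · stop@B4
  join B6 pred B5: B5 stop@B4
  B0 → ∅
  B1 → {B1,B3,B4}
  B2 → {B1,B3,B4}
  B3 → {B4}
  B4 → ∅
  B5 → {B6}
  B6 → ∅

φ for n: defs {B2,B5}
  DF⁺ = {B1,B3,B4,B6}

Answer: ["B1", "B3", "B4", "B6"]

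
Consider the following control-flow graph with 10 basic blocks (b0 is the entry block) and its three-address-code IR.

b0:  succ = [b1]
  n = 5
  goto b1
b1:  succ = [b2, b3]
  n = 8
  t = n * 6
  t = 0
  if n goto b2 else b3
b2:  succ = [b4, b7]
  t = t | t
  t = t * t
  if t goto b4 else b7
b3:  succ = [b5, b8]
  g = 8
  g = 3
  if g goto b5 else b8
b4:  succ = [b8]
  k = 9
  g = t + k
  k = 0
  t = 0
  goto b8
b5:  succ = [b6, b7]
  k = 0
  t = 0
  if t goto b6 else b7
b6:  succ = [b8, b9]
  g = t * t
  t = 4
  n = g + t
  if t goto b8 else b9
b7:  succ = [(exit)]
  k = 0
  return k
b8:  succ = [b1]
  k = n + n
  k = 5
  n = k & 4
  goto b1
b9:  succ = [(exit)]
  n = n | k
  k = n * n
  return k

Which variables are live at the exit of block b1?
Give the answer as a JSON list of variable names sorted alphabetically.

Answer: ["n", "t"]

Derivation:
Block summaries:
  b0: {n} / ∅
  b1: {n,t} / ∅
  b2: {t} / {t}
  b3: {g} / ∅
  b4: {g,k,t} / {t}
  b5: {k,t} / ∅
  b6: {g,n,t} / {t}
  b7: {k} / ∅
  b8: {k,n} / {n}
  b9: {k,n} / {k,n}

Backward fixpoint:
  live b0: ∅→∅
  live b1: ∅→{n,t}
  live b2: {n,t}→{n,t}
  live b3: {n}→{n}
  live b4: {n,t}→{n}
  live b5: ∅→{k,t}
  live b6: {k,t}→{k,n}
  live b7: ∅→∅
  live b8: {n}→∅
  live b9: {k,n}→∅

live-out(b1) = ["n", "t"]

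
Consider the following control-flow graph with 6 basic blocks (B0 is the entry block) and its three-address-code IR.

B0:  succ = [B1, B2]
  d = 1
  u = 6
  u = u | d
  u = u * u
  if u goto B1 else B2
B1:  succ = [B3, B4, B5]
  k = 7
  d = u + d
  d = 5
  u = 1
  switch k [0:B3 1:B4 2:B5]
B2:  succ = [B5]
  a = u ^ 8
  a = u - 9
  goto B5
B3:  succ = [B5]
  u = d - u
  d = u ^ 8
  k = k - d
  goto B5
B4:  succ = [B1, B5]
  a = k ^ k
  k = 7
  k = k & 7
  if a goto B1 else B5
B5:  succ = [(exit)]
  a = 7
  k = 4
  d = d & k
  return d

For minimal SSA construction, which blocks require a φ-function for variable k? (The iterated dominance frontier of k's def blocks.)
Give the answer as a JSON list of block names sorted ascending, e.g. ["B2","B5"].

idom tree: B1←B0 B2←B0 B3←B1 B4←B1 B5←B0
Dom∩ at merges:
  B1: preds {B0,B4}: {B0} ∩ {B0,B1,B4} = {B0}; idom=B0
  B5: preds {B1,B2,B3,B4}: {B0,B1} ∩ {B0,B2} ∩ {B0,B1,B3} ∩ {B0,B1,B4} = {B0}; idom=B0

DF walk-up:
  B1←B0: walk · to B0
  B1←B4: walk B4→B1 to B0
  B5←B1: walk B1 to B0
  B5←B2: walk B2 to B0
  B5←B3: walk B3→B1 to B0
  B5←B4: walk B4→B1 to B0
  DF(B0)=∅
  DF(B1)={B1,B5}
  DF(B2)={B5}
  DF(B3)={B5}
  DF(B4)={B1,B5}
  DF(B5)=∅

φ for k: defs {B1,B3,B4,B5}
  DF⁺ = {B1,B5}

Answer: ["B1", "B5"]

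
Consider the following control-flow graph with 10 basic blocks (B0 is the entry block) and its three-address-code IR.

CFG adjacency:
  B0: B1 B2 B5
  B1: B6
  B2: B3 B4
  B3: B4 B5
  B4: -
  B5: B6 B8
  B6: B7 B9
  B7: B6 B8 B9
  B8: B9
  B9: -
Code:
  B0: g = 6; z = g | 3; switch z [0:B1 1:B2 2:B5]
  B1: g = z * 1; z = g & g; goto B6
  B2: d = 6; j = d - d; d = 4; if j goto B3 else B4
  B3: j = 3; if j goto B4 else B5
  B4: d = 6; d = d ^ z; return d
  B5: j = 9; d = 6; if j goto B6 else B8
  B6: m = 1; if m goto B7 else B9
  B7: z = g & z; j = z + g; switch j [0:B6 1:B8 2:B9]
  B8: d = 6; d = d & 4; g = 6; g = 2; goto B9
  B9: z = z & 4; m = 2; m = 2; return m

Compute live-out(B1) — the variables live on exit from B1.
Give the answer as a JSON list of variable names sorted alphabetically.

def/use:
  B0: def={g,z} ue=∅
  B1: def={g,z} ue={z}
  B2: def={d,j} ue=∅
  B3: def={j} ue=∅
  B4: def={d} ue={z}
  B5: def={d,j} ue=∅
  B6: def={m} ue=∅
  B7: def={j,z} ue={g,z}
  B8: def={d,g} ue=∅
  B9: def={m,z} ue={z}

Backward fixpoint:
  B0 li=∅ lo={g,z}
  B1 li={z} lo={g,z}
  B2 li={g,z} lo={g,z}
  B3 li={g,z} lo={g,z}
  B4 li={z} lo=∅
  B5 li={g,z} lo={g,z}
  B6 li={g,z} lo={g,z}
  B7 li={g,z} lo={g,z}
  B8 li={z} lo={z}
  B9 li={z} lo=∅

live-out(B1) = ["g", "z"]

Answer: ["g", "z"]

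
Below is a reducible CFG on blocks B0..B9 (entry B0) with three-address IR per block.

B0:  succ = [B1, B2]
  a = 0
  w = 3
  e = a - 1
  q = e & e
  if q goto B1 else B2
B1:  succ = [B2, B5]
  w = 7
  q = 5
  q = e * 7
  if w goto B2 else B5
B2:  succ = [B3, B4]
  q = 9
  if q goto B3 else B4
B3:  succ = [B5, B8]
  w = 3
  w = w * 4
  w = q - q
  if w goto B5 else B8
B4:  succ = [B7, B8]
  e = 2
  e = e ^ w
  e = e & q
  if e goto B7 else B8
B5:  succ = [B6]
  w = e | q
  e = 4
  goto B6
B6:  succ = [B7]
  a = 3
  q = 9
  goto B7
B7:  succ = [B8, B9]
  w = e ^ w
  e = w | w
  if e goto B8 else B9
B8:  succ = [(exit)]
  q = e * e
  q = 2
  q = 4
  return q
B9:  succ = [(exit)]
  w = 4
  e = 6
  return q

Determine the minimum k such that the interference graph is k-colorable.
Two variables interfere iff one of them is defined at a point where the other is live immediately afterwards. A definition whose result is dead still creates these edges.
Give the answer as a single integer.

def/use:
  B0 def {a,e,q,w} use ∅
  B1 def {q,w} use {e}
  B2 def {q} use ∅
  B3 def {w} use {q}
  B4 def {e} use {q,w}
  B5 def {e,w} use {e,q}
  B6 def {a,q} use ∅
  B7 def {e,w} use {e,w}
  B8 def {q} use {e}
  B9 def {e,w} use {q}

Live sets:
  B0 li=∅ lo={e,w}
  B1 li={e} lo={e,q,w}
  B2 li={e,w} lo={e,q,w}
  B3 li={e,q} lo={e,q}
  B4 li={q,w} lo={e,q,w}
  B5 li={e,q} lo={e,w}
  B6 li={e,w} lo={e,q,w}
  B7 li={e,q,w} lo={e,q}
  B8 li={e} lo=∅
  B9 li={q} lo=∅

Conflict graph:
  a↔{e,w}
  e↔{a,q,w}
  q↔{e,w}
  w↔{a,e,q}

Registers:
  clique {a,e,w} ⇒ need ≥ 3
  assign a→c2 e→c0 q→c2 w→c1 — no edge inside a register ⇒ χ ≤ 3
  χ = 3

Answer: 3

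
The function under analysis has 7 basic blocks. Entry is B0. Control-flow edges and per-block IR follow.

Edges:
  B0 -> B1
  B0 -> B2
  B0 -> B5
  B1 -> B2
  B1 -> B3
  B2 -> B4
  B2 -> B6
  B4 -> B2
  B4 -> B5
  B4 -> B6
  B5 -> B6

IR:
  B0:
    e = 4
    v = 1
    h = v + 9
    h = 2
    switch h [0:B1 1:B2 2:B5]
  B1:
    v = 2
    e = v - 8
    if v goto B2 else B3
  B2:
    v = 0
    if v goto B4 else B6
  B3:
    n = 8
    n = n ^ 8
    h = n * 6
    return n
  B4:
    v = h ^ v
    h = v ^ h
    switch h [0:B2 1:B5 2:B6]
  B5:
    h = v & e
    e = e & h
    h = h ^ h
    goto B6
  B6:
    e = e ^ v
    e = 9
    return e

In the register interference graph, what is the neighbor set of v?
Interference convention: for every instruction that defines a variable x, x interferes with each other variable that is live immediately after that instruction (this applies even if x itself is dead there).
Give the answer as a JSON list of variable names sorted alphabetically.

Answer: ["e", "h"]

Derivation:
def/use:
  B0 def {e,h,v} use ∅
  B1 def {e,v} use ∅
  B2 def {v} use ∅
  B3 def {h,n} use ∅
  B4 def {h,v} use {h,v}
  B5 def {e,h} use {e,v}
  B6 def {e} use {e,v}

Live sets:
  B0 li=∅ lo={e,h,v}
  B1 li={h} lo={e,h}
  B2 li={e,h} lo={e,h,v}
  B3 li=∅ lo=∅
  B4 li={e,h,v} lo={e,h,v}
  B5 li={e,v} lo={e,v}
  B6 li={e,v} lo=∅

Interfere edges:
  e — {h,v}
  h — {e,n,v}
  n — {h}
  v — {e,h}

N(v) = ["e", "h"]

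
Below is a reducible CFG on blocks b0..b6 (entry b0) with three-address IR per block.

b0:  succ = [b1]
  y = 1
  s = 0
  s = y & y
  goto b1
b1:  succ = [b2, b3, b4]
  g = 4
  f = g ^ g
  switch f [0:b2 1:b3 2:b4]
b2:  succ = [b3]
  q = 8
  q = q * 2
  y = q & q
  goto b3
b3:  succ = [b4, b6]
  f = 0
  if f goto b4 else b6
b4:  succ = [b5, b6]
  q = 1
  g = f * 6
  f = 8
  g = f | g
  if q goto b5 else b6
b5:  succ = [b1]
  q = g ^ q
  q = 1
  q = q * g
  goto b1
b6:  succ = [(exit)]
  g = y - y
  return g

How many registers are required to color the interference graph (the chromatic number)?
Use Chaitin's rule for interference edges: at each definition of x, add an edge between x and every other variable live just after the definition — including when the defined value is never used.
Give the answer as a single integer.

Answer: 4

Derivation:
def/use:
  b0: {s,y} / ∅
  b1: {f,g} / ∅
  b2: {q,y} / ∅
  b3: {f} / ∅
  b4: {f,g,q} / {f}
  b5: {q} / {g,q}
  b6: {g} / {y}

Backward fixpoint:
  b0 li=∅ lo={y}
  b1 li={y} lo={f,y}
  b2 li=∅ lo={y}
  b3 li={y} lo={f,y}
  b4 li={f,y} lo={g,q,y}
  b5 li={g,q,y} lo={y}
  b6 li={y} lo=∅

Conflict graph:
  f — {g,q,y}
  g — {f,q,y}
  q — {f,g,y}
  s — {y}
  y — {f,g,q,s}

Colouring:
  {f,g,q,y} pairwise interfere (4-clique) ⇒ χ ≥ 4
  assign f→c1 g→c2 q→c3 s→c1 y→c0 — no edge inside a register ⇒ χ ≤ 4
  χ = 4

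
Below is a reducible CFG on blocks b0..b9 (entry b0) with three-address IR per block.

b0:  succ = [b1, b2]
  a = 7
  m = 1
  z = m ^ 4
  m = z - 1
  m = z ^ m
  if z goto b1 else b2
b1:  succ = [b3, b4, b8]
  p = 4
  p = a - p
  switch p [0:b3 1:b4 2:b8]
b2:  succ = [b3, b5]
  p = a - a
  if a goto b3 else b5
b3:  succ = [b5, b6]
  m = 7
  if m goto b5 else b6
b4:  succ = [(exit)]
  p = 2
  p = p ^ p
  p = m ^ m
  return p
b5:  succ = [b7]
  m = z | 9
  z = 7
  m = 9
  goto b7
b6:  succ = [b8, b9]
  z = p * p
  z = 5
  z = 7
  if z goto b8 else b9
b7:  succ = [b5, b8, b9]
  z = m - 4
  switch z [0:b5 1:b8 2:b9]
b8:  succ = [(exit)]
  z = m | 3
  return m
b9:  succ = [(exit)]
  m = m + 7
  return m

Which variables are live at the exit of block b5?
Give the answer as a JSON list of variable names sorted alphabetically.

def/use:
  b0: def={a,m,z} ue=∅
  b1: def={p} ue={a}
  b2: def={p} ue={a}
  b3: def={m} ue=∅
  b4: def={p} ue={m}
  b5: def={m,z} ue={z}
  b6: def={z} ue={p}
  b7: def={z} ue={m}
  b8: def={z} ue={m}
  b9: def={m} ue={m}

Liveness:
  live b0: ∅→{a,m,z}
  live b1: {a,m,z}→{m,p,z}
  live b2: {a,z}→{p,z}
  live b3: {p,z}→{m,p,z}
  live b4: {m}→∅
  live b5: {z}→{m}
  live b6: {m,p}→{m}
  live b7: {m}→{m,z}
  live b8: {m}→∅
  live b9: {m}→∅

live-out(b5) = ["m"]

Answer: ["m"]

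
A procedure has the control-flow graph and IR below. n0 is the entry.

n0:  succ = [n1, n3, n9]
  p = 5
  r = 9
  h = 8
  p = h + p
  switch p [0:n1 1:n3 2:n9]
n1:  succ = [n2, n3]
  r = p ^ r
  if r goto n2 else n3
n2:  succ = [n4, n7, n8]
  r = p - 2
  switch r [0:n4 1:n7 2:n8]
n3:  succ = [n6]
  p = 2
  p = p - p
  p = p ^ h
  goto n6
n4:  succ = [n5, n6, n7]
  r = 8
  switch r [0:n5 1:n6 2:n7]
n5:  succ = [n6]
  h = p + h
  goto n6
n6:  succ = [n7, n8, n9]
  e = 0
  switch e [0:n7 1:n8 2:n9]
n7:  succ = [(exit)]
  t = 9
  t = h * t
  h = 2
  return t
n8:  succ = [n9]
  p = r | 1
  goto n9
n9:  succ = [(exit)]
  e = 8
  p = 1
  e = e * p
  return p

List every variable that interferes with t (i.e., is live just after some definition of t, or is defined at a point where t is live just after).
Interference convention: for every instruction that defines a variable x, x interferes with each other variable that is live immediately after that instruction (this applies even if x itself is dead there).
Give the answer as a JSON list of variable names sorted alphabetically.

Block summaries:
  n0 def {h,p,r} use ∅
  n1 def {r} use {p,r}
  n2 def {r} use {p}
  n3 def {p} use {h}
  n4 def {r} use ∅
  n5 def {h} use {h,p}
  n6 def {e} use ∅
  n7 def {h,t} use {h}
  n8 def {p} use {r}
  n9 def {e,p} use ∅

Live sets:
  n0: in=∅ out={h,p,r}
  n1: in={h,p,r} out={h,p,r}
  n2: in={h,p} out={h,p,r}
  n3: in={h,r} out={h,r}
  n4: in={h,p} out={h,p,r}
  n5: in={h,p,r} out={h,r}
  n6: in={h,r} out={h,r}
  n7: in={h} out=∅
  n8: in={r} out=∅
  n9: in=∅ out=∅

Interfere edges:
  e: {h,p,r}
  h: {e,p,r,t}
  p: {e,h,r}
  r: {e,h,p}
  t: {h}

N(t) = ["h"]

Answer: ["h"]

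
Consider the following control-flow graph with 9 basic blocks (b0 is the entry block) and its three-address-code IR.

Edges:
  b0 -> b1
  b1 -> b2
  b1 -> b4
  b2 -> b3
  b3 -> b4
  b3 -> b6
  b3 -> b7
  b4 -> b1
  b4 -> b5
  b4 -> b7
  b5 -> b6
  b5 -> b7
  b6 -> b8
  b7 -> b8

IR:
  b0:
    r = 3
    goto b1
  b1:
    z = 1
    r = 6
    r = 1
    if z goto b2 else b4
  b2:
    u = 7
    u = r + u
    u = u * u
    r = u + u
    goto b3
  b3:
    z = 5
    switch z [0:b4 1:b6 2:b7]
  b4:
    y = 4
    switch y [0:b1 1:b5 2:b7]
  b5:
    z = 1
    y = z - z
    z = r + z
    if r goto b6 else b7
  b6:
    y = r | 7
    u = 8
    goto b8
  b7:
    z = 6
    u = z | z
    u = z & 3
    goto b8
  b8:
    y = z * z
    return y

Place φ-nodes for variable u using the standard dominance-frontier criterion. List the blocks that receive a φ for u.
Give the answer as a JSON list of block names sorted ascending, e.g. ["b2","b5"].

idom tree: b1←b0 b2←b1 b3←b2 b4←b1 b5←b4 b6←b1 b7←b1 b8←b1
Dom at joins:
  b1: preds {b0,b4}: {b0} ∩ {b0,b1,b4} = {b0}; idom=b0
  b4: preds {b1,b3}: {b0,b1} ∩ {b0,b1,b2,b3} = {b0,b1}; idom=b1
  b6: preds {b3,b5}: {b0,b1,b2,b3} ∩ {b0,b1,b4,b5} = {b0,b1}; idom=b1
  b7: preds {b3,b4,b5}: {b0,b1,b2,b3} ∩ {b0,b1,b4} ∩ {b0,b1,b4,b5} = {b0,b1}; idom=b1
  b8: preds {b6,b7}: {b0,b1,b6} ∩ {b0,b1,b7} = {b0,b1}; idom=b1

DF derivation:
  join b1 pred b0: · stop@b0
  join b1 pred b4: b4→b1 stop@b0
  join b4 pred b1: · stop@b1
  join b4 pred b3: b3→b2 stop@b1
  join b6 pred b3: b3→b2 stop@b1
  join b6 pred b5: b5→b4 stop@b1
  join b7 pred b3: b3→b2 stop@b1
  join b7 pred b4: b4 stop@b1
  join b7 pred b5: b5→b4 stop@b1
  join b8 pred b6: b6 stop@b1
  join b8 pred b7: b7 stop@b1
  b0 → ∅
  b1 → {b1}
  b2 → {b4,b6,b7}
  b3 → {b4,b6,b7}
  b4 → {b1,b6,b7}
  b5 → {b6,b7}
  b6 → {b8}
  b7 → {b8}
  b8 → ∅

φ for u: defs {b2,b6,b7}
  DF⁺ = {b1,b4,b6,b7,b8}

Answer: ["b1", "b4", "b6", "b7", "b8"]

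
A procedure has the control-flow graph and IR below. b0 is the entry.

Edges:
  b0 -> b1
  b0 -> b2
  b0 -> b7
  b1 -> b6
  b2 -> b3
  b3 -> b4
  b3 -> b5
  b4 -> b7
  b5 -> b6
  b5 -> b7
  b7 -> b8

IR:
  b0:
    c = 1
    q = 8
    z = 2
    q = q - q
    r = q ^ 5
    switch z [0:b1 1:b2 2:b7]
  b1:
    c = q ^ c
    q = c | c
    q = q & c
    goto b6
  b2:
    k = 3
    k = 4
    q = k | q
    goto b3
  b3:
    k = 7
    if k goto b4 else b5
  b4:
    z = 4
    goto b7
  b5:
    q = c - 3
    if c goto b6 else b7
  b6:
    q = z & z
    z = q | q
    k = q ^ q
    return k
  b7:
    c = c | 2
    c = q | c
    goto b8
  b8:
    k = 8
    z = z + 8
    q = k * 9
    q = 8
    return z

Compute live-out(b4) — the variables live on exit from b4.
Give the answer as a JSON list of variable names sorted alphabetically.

Answer: ["c", "q", "z"]

Derivation:
def/use:
  b0 def {c,q,r,z} use ∅
  b1 def {c,q} use {c,q}
  b2 def {k,q} use {q}
  b3 def {k} use ∅
  b4 def {z} use ∅
  b5 def {q} use {c}
  b6 def {k,q,z} use {z}
  b7 def {c} use {c,q}
  b8 def {k,q,z} use {z}

Backward fixpoint:
  b0 li=∅ lo={c,q,z}
  b1 li={c,q,z} lo={z}
  b2 li={c,q,z} lo={c,q,z}
  b3 li={c,q,z} lo={c,q,z}
  b4 li={c,q} lo={c,q,z}
  b5 li={c,z} lo={c,q,z}
  b6 li={z} lo=∅
  b7 li={c,q,z} lo={z}
  b8 li={z} lo=∅

live-out(b4) = ["c", "q", "z"]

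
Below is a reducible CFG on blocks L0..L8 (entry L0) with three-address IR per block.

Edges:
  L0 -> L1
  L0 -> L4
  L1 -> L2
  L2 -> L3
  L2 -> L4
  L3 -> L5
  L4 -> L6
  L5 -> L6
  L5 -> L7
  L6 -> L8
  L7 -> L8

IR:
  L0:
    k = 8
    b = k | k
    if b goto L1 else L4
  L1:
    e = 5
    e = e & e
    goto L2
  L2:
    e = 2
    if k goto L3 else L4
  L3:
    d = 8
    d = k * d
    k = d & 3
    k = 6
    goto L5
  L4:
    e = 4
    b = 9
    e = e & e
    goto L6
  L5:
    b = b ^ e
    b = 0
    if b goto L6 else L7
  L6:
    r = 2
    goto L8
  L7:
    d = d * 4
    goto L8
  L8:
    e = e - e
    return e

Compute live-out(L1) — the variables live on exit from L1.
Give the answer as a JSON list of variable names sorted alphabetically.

def/use:
  L0: def={b,k} ue=∅
  L1: def={e} ue=∅
  L2: def={e} ue={k}
  L3: def={d,k} ue={k}
  L4: def={b,e} ue=∅
  L5: def={b} ue={b,e}
  L6: def={r} ue=∅
  L7: def={d} ue={d}
  L8: def={e} ue={e}

Liveness:
  L0: in=∅ out={b,k}
  L1: in={b,k} out={b,k}
  L2: in={b,k} out={b,e,k}
  L3: in={b,e,k} out={b,d,e}
  L4: in=∅ out={e}
  L5: in={b,d,e} out={d,e}
  L6: in={e} out={e}
  L7: in={d,e} out={e}
  L8: in={e} out=∅

live-out(L1) = ["b", "k"]

Answer: ["b", "k"]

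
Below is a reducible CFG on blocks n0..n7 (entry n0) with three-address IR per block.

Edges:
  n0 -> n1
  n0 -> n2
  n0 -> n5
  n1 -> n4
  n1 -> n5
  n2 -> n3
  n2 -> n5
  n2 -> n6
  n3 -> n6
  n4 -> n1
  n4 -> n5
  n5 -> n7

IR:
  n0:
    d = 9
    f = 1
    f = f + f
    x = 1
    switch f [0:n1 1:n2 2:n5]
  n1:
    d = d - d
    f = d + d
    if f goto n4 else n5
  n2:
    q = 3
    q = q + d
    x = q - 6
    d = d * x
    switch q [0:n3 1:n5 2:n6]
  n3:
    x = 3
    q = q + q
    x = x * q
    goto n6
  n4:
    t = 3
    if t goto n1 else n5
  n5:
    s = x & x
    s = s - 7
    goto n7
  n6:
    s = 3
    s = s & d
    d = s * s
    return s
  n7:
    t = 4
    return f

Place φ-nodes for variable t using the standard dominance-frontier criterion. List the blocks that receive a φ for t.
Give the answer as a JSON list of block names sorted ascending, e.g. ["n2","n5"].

idom tree: n1←n0 n2←n0 n3←n2 n4←n1 n5←n0 n6←n2 n7←n5
Dom∩ at merges:
  n1: preds {n0,n4}: {n0} ∩ {n0,n1,n4} = {n0}; idom=n0
  n5: preds {n0,n1,n2,n4}: {n0} ∩ {n0,n1} ∩ {n0,n2} ∩ {n0,n1,n4} = {n0}; idom=n0
  n6: preds {n2,n3}: {n0,n2} ∩ {n0,n2,n3} = {n0,n2}; idom=n2

DF derivation:
  n1←n0: walk · to n0
  n1←n4: walk n4→n1 to n0
  n5←n0: walk · to n0
  n5←n1: walk n1 to n0
  n5←n2: walk n2 to n0
  n5←n4: walk n4→n1 to n0
  n6←n2: walk · to n2
  n6←n3: walk n3 to n2
  n0: DF=∅
  n1: DF={n1,n5}
  n2: DF={n5}
  n3: DF={n6}
  n4: DF={n1,n5}
  n5: DF=∅
  n6: DF=∅
  n7: DF=∅

φ for t: defs {n4,n7}
  DF⁺ = {n1,n5}

Answer: ["n1", "n5"]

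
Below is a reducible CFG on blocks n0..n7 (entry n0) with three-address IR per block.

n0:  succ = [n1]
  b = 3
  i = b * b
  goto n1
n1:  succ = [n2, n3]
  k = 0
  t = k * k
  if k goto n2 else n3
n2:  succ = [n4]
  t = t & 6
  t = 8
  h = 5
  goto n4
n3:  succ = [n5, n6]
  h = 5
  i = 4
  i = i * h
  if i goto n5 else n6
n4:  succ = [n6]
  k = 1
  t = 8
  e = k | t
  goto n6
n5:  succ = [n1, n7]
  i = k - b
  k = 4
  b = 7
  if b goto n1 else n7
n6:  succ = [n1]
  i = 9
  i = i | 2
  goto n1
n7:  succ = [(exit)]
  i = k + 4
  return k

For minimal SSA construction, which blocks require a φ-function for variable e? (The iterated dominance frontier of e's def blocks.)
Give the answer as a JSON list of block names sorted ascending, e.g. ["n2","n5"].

Answer: ["n1", "n6"]

Analysis:
idom tree: n1←n0 n2←n1 n3←n1 n4←n2 n5←n3 n6←n1 n7←n5
Dom at joins:
  n1: preds {n0,n5,n6}: {n0} ∩ {n0,n1,n3,n5} ∩ {n0,n1,n6} = {n0}; idom=n0
  n6: preds {n3,n4}: {n0,n1,n3} ∩ {n0,n1,n2,n4} = {n0,n1}; idom=n1

DF derivation:
  join n1 pred n0: · stop@n0
  join n1 pred n5: n5→n3→n1 stop@n0
  join n1 pred n6: n6→n1 stop@n0
  join n6 pred n3: n3 stop@n1
  join n6 pred n4: n4→n2 stop@n1
  n0 → ∅
  n1 → {n1}
  n2 → {n6}
  n3 → {n1,n6}
  n4 → {n6}
  n5 → {n1}
  n6 → {n1}
  n7 → ∅

φ for e: defs {n4}
  DF⁺ = {n1,n6}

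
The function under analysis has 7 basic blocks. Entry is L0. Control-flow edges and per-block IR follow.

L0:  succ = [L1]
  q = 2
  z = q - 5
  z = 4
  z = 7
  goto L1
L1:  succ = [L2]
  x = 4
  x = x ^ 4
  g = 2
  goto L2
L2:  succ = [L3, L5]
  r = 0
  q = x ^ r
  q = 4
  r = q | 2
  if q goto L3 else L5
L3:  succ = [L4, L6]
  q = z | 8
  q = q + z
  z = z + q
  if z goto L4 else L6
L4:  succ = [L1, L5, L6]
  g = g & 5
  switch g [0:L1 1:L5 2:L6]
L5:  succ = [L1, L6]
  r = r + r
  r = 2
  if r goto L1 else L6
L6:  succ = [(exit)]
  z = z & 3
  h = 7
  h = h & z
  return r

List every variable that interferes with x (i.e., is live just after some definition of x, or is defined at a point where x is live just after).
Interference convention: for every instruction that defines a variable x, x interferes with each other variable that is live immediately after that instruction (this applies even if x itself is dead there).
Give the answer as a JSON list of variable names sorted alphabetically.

Block summaries:
  L0: def={q,z} ue=∅
  L1: def={g,x} ue=∅
  L2: def={q,r} ue={x}
  L3: def={q,z} ue={z}
  L4: def={g} ue={g}
  L5: def={r} ue={r}
  L6: def={h,z} ue={r,z}

Live sets:
  L0 li=∅ lo={z}
  L1 li={z} lo={g,x,z}
  L2 li={g,x,z} lo={g,r,z}
  L3 li={g,r,z} lo={g,r,z}
  L4 li={g,r,z} lo={r,z}
  L5 li={r,z} lo={r,z}
  L6 li={r,z} lo=∅

Conflict graph:
  g — {q,r,x,z}
  h — {r,z}
  q — {g,r,z}
  r — {g,h,q,x,z}
  x — {g,r,z}
  z — {g,h,q,r,x}

N(x) = ["g", "r", "z"]

Answer: ["g", "r", "z"]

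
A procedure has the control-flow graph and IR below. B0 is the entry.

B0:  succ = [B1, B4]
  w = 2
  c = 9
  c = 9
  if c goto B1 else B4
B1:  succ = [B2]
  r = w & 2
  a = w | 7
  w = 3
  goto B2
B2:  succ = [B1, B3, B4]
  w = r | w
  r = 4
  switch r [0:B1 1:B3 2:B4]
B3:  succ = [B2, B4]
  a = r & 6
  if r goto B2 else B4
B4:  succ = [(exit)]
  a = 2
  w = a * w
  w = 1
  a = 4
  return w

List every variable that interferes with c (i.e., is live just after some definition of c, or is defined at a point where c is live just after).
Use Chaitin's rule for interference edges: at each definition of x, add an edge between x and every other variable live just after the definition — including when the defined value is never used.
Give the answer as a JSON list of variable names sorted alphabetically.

Per-block:
  B0: {c,w} / ∅
  B1: {a,r,w} / {w}
  B2: {r,w} / {r,w}
  B3: {a} / {r}
  B4: {a,w} / {w}

Backward fixpoint:
  B0: in=∅ out={w}
  B1: in={w} out={r,w}
  B2: in={r,w} out={r,w}
  B3: in={r,w} out={r,w}
  B4: in={w} out=∅

Interference:
  a: {r,w}
  c: {w}
  r: {a,w}
  w: {a,c,r}

N(c) = ["w"]

Answer: ["w"]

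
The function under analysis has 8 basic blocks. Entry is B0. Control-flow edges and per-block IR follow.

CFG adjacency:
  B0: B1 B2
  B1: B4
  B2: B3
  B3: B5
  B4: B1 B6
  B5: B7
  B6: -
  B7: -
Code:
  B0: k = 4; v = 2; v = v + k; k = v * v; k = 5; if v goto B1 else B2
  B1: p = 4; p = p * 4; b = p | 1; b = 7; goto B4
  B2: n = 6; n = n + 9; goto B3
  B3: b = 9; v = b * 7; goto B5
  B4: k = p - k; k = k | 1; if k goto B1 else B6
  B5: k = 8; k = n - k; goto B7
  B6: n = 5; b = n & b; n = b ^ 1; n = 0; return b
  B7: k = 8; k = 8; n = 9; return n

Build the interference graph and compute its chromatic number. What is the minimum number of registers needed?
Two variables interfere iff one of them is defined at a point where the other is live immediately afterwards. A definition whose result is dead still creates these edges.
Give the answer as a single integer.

def/use:
  B0: {k,v} / ∅
  B1: {b,p} / ∅
  B2: {n} / ∅
  B3: {b,v} / ∅
  B4: {k} / {k,p}
  B5: {k} / {n}
  B6: {b,n} / {b}
  B7: {k,n} / ∅

Backward fixpoint:
  live B0: ∅→{k}
  live B1: {k}→{b,k,p}
  live B2: ∅→{n}
  live B3: {n}→{n}
  live B4: {b,k,p}→{b,k}
  live B5: {n}→∅
  live B6: {b}→∅
  live B7: ∅→∅

Conflict graph:
  b↔{k,n,p}
  k↔{b,n,p,v}
  n↔{b,k,v}
  p↔{b,k}
  v↔{k,n}

Registers:
  lower bound: {b,k,n} mutually conflict ⇒ χ ≥ 3
  3-colouring: R0={k}  R1={b,v}  R2={n,p}
  χ = 3

Answer: 3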